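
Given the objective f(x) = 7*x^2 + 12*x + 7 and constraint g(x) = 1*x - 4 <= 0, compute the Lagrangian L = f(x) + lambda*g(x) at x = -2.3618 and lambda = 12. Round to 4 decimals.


Step 1: Evaluate f(x).
f(-2.3618) = 7*(-2.3618)^2 + 12*(-2.3618) + 7 = 17.7051
Step 2: Evaluate g(x).
g(-2.3618) = 1*-2.3618 - 4 = -6.3618
Step 3: Compute Lagrangian.
L = 17.7051 + 12*-6.3618 = -58.6365


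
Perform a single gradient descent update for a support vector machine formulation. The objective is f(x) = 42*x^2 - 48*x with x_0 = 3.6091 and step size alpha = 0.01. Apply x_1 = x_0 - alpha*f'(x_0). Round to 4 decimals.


We compute the gradient at x_0 and apply the update.
f'(x) = 84*x - 48
f'(3.6091) = 84*3.6091 - 48 = 255.1644
x_1 = 3.6091 - 0.01*255.1644 = 1.0575


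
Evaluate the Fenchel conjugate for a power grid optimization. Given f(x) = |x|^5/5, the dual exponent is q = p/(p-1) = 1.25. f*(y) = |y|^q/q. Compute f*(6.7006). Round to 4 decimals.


The conjugate exponent q satisfies 1/p + 1/q = 1.
p = 5, so q = 5/(5 - 1) = 1.25
|y|^q = 6.7006^1.25 = 10.7806
f*(6.7006) = 10.7806 / 1.25 = 8.6245


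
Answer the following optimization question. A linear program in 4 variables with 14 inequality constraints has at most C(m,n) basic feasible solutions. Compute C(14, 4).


Each vertex corresponds to some choice of n active constraints out of m, so the number of vertices is at most C(m, n) = m! / (n!(m-n)!).
m = 14, n = 4
Numerator: 14 * 13 * 12 * 11
Denominator: 4! = 24
C(14, 4) = 1001


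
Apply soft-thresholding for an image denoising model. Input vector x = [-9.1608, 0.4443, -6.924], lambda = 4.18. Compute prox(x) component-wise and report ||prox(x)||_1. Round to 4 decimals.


Soft-thresholding with lambda = 4.18:
prox(-9.1608) = sign(-9.1608)*max(|-9.1608| - 4.18, 0) = -4.9808
prox(0.4443) = sign(0.4443)*max(|0.4443| - 4.18, 0) = 0.0
prox(-6.924) = sign(-6.924)*max(|-6.924| - 4.18, 0) = -2.744
prox(x) = [-4.9808, 0.0, -2.744]
||prox(x)||_1 = 4.9808 + 0.0 + 2.744 = 7.7248


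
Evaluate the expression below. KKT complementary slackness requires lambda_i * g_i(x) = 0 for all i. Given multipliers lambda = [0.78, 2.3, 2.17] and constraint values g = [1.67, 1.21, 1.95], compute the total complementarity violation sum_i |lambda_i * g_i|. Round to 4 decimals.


KKT complementary slackness check:
lambda_1 * g_1 = 0.78 * 1.67 = 1.3026
lambda_2 * g_2 = 2.3 * 1.21 = 2.783
lambda_3 * g_3 = 2.17 * 1.95 = 4.2315
Total violation = 1.3026 + 2.783 + 4.2315 = 8.3171


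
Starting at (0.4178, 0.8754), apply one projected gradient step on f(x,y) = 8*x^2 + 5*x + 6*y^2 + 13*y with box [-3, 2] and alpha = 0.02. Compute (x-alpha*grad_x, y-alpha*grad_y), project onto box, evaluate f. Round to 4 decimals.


Step 1: Compute gradient at (0.4178, 0.8754).
grad_x = 2*8*0.4178 + 5 = 11.6848
grad_y = 2*6*0.8754 + 13 = 23.5048
Step 2: Gradient step.
x_raw = 0.4178 - 0.02*11.6848 = 0.1841
y_raw = 0.8754 - 0.02*23.5048 = 0.4053
Step 3: Project onto [-3, 2].
x_proj = clip(0.1841) = 0.1841
y_proj = clip(0.4053) = 0.4053
Step 4: Evaluate f.
f(0.1841, 0.4053) = 7.4463


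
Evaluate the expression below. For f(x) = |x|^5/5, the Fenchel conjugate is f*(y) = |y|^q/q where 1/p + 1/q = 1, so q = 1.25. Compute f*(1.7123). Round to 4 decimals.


The conjugate exponent q satisfies 1/p + 1/q = 1.
p = 5, so q = 5/(5 - 1) = 1.25
|y|^q = 1.7123^1.25 = 1.9587
f*(1.7123) = 1.9587 / 1.25 = 1.567


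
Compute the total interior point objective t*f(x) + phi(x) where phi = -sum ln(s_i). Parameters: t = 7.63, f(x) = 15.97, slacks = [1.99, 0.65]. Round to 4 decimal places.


Step 1: Compute log-barrier.
ln values: [0.6881, -0.4308]
phi = -(0.6881 - 0.4308) = -0.2574
Step 2: Compute augmented objective.
t*f(x) = 7.63*15.97 = 121.8511
Total = 121.8511 - 0.2574 = 121.5937


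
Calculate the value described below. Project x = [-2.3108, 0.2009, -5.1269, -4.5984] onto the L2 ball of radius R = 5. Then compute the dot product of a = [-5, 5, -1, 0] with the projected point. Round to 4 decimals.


Step 1: Compute ||x|| (intermediates to 6 decimals).
||x|| = sqrt((-2.3108)^2 + 0.2009^2 + (-5.1269)^2 + (-4.5984)^2) = 7.267086
Step 2: Project.
Since ||x|| > R, scale = R/||x|| = 5/7.267086 = 0.688034, proj(x) = scale * x
proj(x) = [-1.589909, 0.138226, -3.527482, -3.163856]
Step 3: Dot product.
a^T * proj(x) = -5*(-1.589909) + 5*0.138226 - 1*(-3.527482) + 0*(-3.163856) = 12.1682


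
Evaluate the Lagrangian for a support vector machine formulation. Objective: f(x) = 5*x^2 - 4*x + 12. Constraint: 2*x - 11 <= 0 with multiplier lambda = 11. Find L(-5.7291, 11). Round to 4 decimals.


Step 1: Evaluate f(x).
f(-5.7291) = 5*(-5.7291)^2 - 4*(-5.7291) + 12 = 199.0293
Step 2: Evaluate g(x).
g(-5.7291) = 2*-5.7291 - 11 = -22.4582
Step 3: Compute Lagrangian.
L = 199.0293 + 11*-22.4582 = -48.0109


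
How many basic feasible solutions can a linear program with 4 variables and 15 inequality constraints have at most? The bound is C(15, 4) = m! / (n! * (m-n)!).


Each vertex corresponds to some choice of n active constraints out of m, so the number of vertices is at most C(m, n) = m! / (n!(m-n)!).
m = 15, n = 4
Numerator: 15 * 14 * 13 * 12
Denominator: 4! = 24
C(15, 4) = 1365


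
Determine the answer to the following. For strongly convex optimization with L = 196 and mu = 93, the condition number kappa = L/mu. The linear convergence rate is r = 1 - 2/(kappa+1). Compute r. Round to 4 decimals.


Step 1: Compute the condition number.
kappa = L/mu = 196/93 = 2.1075
Step 2: Compute the convergence rate.
r = 1 - 2/(kappa + 1) = 1 - 2*mu/(L + mu) = (L - mu)/(L + mu) = 103/289 = 0.3564


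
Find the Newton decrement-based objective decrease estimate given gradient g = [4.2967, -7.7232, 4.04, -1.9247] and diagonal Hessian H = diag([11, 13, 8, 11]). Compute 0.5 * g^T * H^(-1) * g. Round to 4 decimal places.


Step 1: H is diagonal, so H^(-1) * g = [0.3906, -0.5941, 0.505, -0.175].
Step 2: g^T H^(-1) g = sum_i g_i^2 / H_ii
  = (4.2967)^2/11 + (-7.7232)^2/13 + (4.04)^2/8 + (-1.9247)^2/11
  = 1.6783 + 4.5883 + 2.0402 + 0.3368 = 8.6436
Step 3: Objective decrease = 0.5 * g^T H^(-1) g = 4.3218


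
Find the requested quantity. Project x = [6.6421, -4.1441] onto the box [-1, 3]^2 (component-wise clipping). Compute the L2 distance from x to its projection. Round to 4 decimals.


Project each component onto [-1, 3].
clip(6.6421) = 3.0, clip(-4.1441) = -1.0
Projection = [3.0, -1.0]
Squared diffs: [13.2649, 9.8854]
Distance = sqrt(23.1503) = 4.8115


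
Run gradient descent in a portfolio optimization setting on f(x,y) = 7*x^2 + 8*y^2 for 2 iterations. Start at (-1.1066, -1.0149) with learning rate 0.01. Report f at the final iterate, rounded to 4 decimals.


Gradient descent on f(x,y) = 7*x^2 + 8*y^2.
Starting point: (-1.1066, -1.0149), alpha = 0.01
Step 1: grad_x = 2*7*-1.1066 = -15.4924, grad_y = 2*8*-1.0149 = -16.2384
  x_1 = -1.1066 - 0.01*-15.4924 = -0.9517
  y_1 = -1.0149 - 0.01*-16.2384 = -0.8525
Step 2: grad_x = 2*7*-0.9517 = -13.3235, grad_y = 2*8*-0.8525 = -13.6403
  x_2 = -0.9517 - 0.01*-13.3235 = -0.8184
  y_2 = -0.8525 - 0.01*-13.6403 = -0.7161
f(-0.8184, -0.7161) = 7*(-0.8184)^2 + 8*(-0.7161)^2 = 8.7915


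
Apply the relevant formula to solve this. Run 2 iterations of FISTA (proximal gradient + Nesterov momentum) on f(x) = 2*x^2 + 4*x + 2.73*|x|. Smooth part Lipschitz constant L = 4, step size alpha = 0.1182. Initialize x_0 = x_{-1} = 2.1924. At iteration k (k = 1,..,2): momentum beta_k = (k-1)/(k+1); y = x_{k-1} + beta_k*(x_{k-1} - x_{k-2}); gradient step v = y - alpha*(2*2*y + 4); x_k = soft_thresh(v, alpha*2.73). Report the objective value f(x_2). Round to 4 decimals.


FISTA on f(x) = 2*x^2 + 4*x + 2.73*|x|
L = 4, alpha = 0.1182
Iteration 1: beta = 0.0, y = 2.1924 + 0.0*(2.1924 - 2.1924) = 2.1924
  grad(y) = 12.7696, v = y - alpha*grad = 0.683
  prox(v) = soft_thresh(0.683, 0.3227) = 0.3603
Iteration 2: beta = 0.3333, y = 0.3603 + 0.3333*(0.3603 - 2.1924) = -0.2503
  grad(y) = 2.9987, v = y - alpha*grad = -0.6048
  prox(v) = soft_thresh(-0.6048, 0.3227) = -0.2821
f(x_2) = 2*(-0.2821)^2 + 4*(-0.2821) + 2.73*|-0.2821| = -0.1991


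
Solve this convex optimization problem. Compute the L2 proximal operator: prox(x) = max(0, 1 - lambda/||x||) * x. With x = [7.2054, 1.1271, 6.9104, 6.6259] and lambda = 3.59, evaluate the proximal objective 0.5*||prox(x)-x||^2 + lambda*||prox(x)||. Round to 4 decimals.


Step 1: Compute ||x||.
||x|| = 12.0351
Step 2: Compute scaling factor.
scale = max(0, 1 - 3.59/12.0351) = 0.7017
Step 3: prox(x) = [5.0561, 0.7909, 4.8491, 4.6494]
||prox(x)|| = 8.4451
Step 4: Proximal objective.
0.5*||prox-x||^2 = 6.4441
lambda*||prox|| = 30.3179
Total = 36.7621


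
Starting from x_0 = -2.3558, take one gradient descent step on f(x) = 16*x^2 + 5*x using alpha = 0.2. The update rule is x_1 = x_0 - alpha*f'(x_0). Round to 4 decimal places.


We compute the gradient at x_0 and apply the update.
f'(x) = 32*x + 5
f'(-2.3558) = 32*-2.3558 + 5 = -70.3856
x_1 = -2.3558 - 0.2*-70.3856 = 11.7213


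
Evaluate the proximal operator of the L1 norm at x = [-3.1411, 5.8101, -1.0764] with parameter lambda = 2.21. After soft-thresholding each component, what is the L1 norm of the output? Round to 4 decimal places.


Soft-thresholding with lambda = 2.21:
prox(-3.1411) = sign(-3.1411)*max(|-3.1411| - 2.21, 0) = -0.9311
prox(5.8101) = sign(5.8101)*max(|5.8101| - 2.21, 0) = 3.6001
prox(-1.0764) = sign(-1.0764)*max(|-1.0764| - 2.21, 0) = 0.0
prox(x) = [-0.9311, 3.6001, 0.0]
||prox(x)||_1 = 0.9311 + 3.6001 + 0.0 = 4.5312


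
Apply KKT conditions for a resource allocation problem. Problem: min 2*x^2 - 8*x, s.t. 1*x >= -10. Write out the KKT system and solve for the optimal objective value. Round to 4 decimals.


Step 1: Try lambda = 0 (constraint inactive).
Stationarity: 2*2*x - 8 = 0
x* = 8/(2*2) = 2.0
Check constraint: 1*2.0 = 2.0 >= -10 -- satisfied.
Step 2: Compute optimal value.
f(x*) = 2*2.0^2 - 8*2.0 = -8.0


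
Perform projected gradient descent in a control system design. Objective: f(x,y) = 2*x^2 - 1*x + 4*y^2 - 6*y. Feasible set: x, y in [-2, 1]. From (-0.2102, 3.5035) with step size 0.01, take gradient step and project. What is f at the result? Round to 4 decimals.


Step 1: Compute gradient at (-0.2102, 3.5035).
grad_x = 2*2*-0.2102 - 1 = -1.8408
grad_y = 2*4*3.5035 - 6 = 22.028
Step 2: Gradient step.
x_raw = -0.2102 - 0.01*-1.8408 = -0.1918
y_raw = 3.5035 - 0.01*22.028 = 3.2832
Step 3: Project onto [-2, 1].
x_proj = clip(-0.1918) = -0.1918
y_proj = clip(3.2832) = 1.0
Step 4: Evaluate f.
f(-0.1918, 1.0) = -1.7346


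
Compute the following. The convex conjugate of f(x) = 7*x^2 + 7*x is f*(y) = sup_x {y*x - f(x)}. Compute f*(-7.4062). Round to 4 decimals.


f*(y) = sup_x {y*x - a*x^2 - b*x} = sup_x {(y-b)*x - a*x^2}
FOC: (y - b) - 2a*x = 0 => x* = (y - b)/(2a)
x* = (-7.4062 - 7)/(2*7) = -1.029
f*(-7.4062) = (y-b)^2/(4a) = (-7.4062 - 7)^2/(4*7)
= 207.5386/28 = 7.4121


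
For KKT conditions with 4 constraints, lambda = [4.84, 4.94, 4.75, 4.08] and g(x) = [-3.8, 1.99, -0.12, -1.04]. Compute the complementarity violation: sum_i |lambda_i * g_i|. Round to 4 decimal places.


KKT complementary slackness check:
lambda_1 * g_1 = 4.84 * -3.8 = -18.392
lambda_2 * g_2 = 4.94 * 1.99 = 9.8306
lambda_3 * g_3 = 4.75 * -0.12 = -0.57
lambda_4 * g_4 = 4.08 * -1.04 = -4.2432
Total violation = 18.392 + 9.8306 + 0.57 + 4.2432 = 33.0358


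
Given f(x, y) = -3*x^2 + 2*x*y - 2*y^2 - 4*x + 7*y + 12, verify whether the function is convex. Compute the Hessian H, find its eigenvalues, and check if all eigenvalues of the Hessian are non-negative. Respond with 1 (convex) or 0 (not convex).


The Hessian of f(x,y) = -3*x^2 + 2*x*y - 2*y^2 - 4*x + 7*y + 12 is:
H = [[-6, 2], [2, -4]]
Trace = -6 - 4 = -10
Determinant = -6*-4 - (2)^2 = 20
Discriminant = (-10)^2 - 4*20 = 20.0
Eigenvalues: lambda_1 = -7.2361, lambda_2 = -2.7639
The function is not convex.

0


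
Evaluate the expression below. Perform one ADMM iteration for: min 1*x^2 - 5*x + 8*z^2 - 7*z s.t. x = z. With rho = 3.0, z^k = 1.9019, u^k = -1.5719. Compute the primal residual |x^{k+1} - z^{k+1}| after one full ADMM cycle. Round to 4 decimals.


ADMM iteration with rho = 3.0, z^k = 1.9019, u^k = -1.5719
Step 1: x-update.
Minimize 1*x^2 - 5*x + (3.0/2)*(x - 1.9019 - 1.5719)^2
FOC: (2*1 + 3.0)*x = 5 + 3.0*(1.9019 + 1.5719)
x^{k+1} = 3.0843
Step 2: z-update.
Minimize 8*z^2 - 7*z + (3.0/2)*(3.0843 - z - 1.5719)^2
FOC: (2*8 + 3.0)*z = 7 + 3.0*(3.0843 - 1.5719)
z^{k+1} = 0.6072
Step 3: u-update.
u^{k+1} = -1.5719 + 3.0843 - 0.6072 = 0.9052
Step 4: Primal residual = |3.0843 - 0.6072| = 2.4771


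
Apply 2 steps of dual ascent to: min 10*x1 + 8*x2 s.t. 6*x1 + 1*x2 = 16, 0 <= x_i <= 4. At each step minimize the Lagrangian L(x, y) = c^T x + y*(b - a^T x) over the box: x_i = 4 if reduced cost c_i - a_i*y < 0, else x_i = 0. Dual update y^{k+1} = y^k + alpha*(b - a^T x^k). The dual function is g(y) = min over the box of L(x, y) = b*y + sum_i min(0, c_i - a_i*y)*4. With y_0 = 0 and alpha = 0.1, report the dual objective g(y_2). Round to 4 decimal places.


Dual ascent for LP: min 10*x1 + 8*x2, 6*x1 + 1*x2 = 16, 0 <= x_i <= 4
Step 1: y^k = 0.0, reduced costs: (10.0, 8.0)
  x^k = (0.0, 0.0), subgradient = b - a^T x = 16.0
  y^{k+1} = 0.0 + 0.1*16.0 = 1.6
Step 2: y^k = 1.6, reduced costs: (0.4, 6.4)
  x^k = (0.0, 0.0), subgradient = b - a^T x = 16.0
  y^{k+1} = 1.6 + 0.1*16.0 = 3.2
Dual objective at y_2 = 3.2: reduced costs (-9.2, 4.8), box minimizer x = (4.0, 0.0)
g(y_2) = b*y + (c1 - a1*y)*x1 + (c2 - a2*y)*x2 = 16*3.2 + (-9.2)*4.0 + 4.8*0.0 = 51.2 - 36.8 + 0.0 = 14.4


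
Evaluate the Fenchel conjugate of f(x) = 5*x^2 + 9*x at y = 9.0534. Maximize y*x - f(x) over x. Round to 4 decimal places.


f*(y) = sup_x {y*x - a*x^2 - b*x} = sup_x {(y-b)*x - a*x^2}
FOC: (y - b) - 2a*x = 0 => x* = (y - b)/(2a)
x* = (9.0534 - 9)/(2*5) = 0.0053
f*(9.0534) = (y-b)^2/(4a) = (9.0534 - 9)^2/(4*5)
= 0.0029/20 = 0.0001


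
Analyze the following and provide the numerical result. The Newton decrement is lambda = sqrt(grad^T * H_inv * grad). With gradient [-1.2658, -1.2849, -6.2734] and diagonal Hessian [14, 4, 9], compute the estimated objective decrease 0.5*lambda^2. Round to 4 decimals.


Step 1: H is diagonal, so H^(-1) * g = [-0.0904, -0.3212, -0.697].
Step 2: g^T H^(-1) g = sum_i g_i^2 / H_ii
  = (-1.2658)^2/14 + (-1.2849)^2/4 + (-6.2734)^2/9
  = 0.1144 + 0.4127 + 4.3728 = 4.9
Step 3: Objective decrease = 0.5 * g^T H^(-1) g = 2.45


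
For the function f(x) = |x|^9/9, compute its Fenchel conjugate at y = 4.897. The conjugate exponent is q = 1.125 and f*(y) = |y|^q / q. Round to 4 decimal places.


The conjugate exponent q satisfies 1/p + 1/q = 1.
p = 9, so q = 9/(9 - 1) = 1.125
|y|^q = 4.897^1.125 = 5.9727
f*(4.897) = 5.9727 / 1.125 = 5.3091


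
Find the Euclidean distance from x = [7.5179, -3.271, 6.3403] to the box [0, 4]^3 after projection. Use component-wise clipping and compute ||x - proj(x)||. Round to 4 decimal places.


Project each component onto [0, 4].
clip(7.5179) = 4.0, clip(-3.271) = 0.0, clip(6.3403) = 4.0
Projection = [4.0, 0.0, 4.0]
Squared diffs: [12.3756, 10.6994, 5.477]
Distance = sqrt(28.552) = 5.3434


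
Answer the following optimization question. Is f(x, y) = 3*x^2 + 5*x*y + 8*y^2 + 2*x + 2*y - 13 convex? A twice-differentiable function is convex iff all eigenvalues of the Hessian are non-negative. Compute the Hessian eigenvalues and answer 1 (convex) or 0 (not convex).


The Hessian of f(x,y) = 3*x^2 + 5*x*y + 8*y^2 + 2*x + 2*y - 13 is:
H = [[6, 5], [5, 16]]
Trace = 6 + 16 = 22
Determinant = 6*16 - (5)^2 = 71
Discriminant = (22)^2 - 4*71 = 200.0
Eigenvalues: lambda_1 = 3.9289, lambda_2 = 18.0711
The function is convex.

1


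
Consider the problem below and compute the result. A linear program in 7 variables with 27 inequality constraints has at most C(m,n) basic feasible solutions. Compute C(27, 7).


Each vertex corresponds to some choice of n active constraints out of m, so the number of vertices is at most C(m, n) = m! / (n!(m-n)!).
m = 27, n = 7
Numerator: 27 * 26 * 25 * 24 * 23 * 22 * 21
Denominator: 7! = 5040
C(27, 7) = 888030


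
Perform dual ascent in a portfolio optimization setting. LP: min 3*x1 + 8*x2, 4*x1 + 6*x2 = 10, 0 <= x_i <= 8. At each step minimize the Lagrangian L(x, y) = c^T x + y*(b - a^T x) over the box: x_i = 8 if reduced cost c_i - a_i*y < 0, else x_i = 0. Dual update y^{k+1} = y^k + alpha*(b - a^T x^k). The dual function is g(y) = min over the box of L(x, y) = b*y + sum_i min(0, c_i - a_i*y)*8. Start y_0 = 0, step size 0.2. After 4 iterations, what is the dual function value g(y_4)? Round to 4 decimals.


Dual ascent for LP: min 3*x1 + 8*x2, 4*x1 + 6*x2 = 10, 0 <= x_i <= 8
Step 1: y^k = 0.0, reduced costs: (3.0, 8.0)
  x^k = (0.0, 0.0), subgradient = b - a^T x = 10.0
  y^{k+1} = 0.0 + 0.2*10.0 = 2.0
Step 2: y^k = 2.0, reduced costs: (-5.0, -4.0)
  x^k = (8.0, 8.0), subgradient = b - a^T x = -70.0
  y^{k+1} = 2.0 + 0.2*-70.0 = -12.0
Step 3: y^k = -12.0, reduced costs: (51.0, 80.0)
  x^k = (0.0, 0.0), subgradient = b - a^T x = 10.0
  y^{k+1} = -12.0 + 0.2*10.0 = -10.0
Step 4: y^k = -10.0, reduced costs: (43.0, 68.0)
  x^k = (0.0, 0.0), subgradient = b - a^T x = 10.0
  y^{k+1} = -10.0 + 0.2*10.0 = -8.0
Dual objective at y_4 = -8.0: reduced costs (35.0, 56.0), box minimizer x = (0.0, 0.0)
g(y_4) = b*y + (c1 - a1*y)*x1 + (c2 - a2*y)*x2 = 10*(-8.0) + 35.0*0.0 + 56.0*0.0 = -80.0 + 0.0 + 0.0 = -80.0


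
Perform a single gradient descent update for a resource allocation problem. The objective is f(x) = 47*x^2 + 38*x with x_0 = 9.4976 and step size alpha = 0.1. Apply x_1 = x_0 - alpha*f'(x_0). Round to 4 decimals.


We compute the gradient at x_0 and apply the update.
f'(x) = 94*x + 38
f'(9.4976) = 94*9.4976 + 38 = 930.7744
x_1 = 9.4976 - 0.1*930.7744 = -83.5798


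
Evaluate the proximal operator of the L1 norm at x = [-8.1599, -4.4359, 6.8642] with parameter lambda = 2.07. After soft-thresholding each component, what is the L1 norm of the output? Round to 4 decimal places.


Soft-thresholding with lambda = 2.07:
prox(-8.1599) = sign(-8.1599)*max(|-8.1599| - 2.07, 0) = -6.0899
prox(-4.4359) = sign(-4.4359)*max(|-4.4359| - 2.07, 0) = -2.3659
prox(6.8642) = sign(6.8642)*max(|6.8642| - 2.07, 0) = 4.7942
prox(x) = [-6.0899, -2.3659, 4.7942]
||prox(x)||_1 = 6.0899 + 2.3659 + 4.7942 = 13.25


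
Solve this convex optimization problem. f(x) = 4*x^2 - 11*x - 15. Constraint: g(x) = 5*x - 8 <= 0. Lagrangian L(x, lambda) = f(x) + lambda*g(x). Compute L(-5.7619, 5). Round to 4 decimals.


Step 1: Evaluate f(x).
f(-5.7619) = 4*(-5.7619)^2 - 11*(-5.7619) - 15 = 181.1789
Step 2: Evaluate g(x).
g(-5.7619) = 5*-5.7619 - 8 = -36.8095
Step 3: Compute Lagrangian.
L = 181.1789 + 5*-36.8095 = -2.8686


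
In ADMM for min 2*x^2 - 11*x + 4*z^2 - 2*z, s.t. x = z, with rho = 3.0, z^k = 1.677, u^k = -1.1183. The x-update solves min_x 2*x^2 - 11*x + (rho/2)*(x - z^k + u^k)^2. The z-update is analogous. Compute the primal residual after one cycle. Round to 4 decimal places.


ADMM iteration with rho = 3.0, z^k = 1.677, u^k = -1.1183
Step 1: x-update.
Minimize 2*x^2 - 11*x + (3.0/2)*(x - 1.677 - 1.1183)^2
FOC: (2*2 + 3.0)*x = 11 + 3.0*(1.677 + 1.1183)
x^{k+1} = 2.7694
Step 2: z-update.
Minimize 4*z^2 - 2*z + (3.0/2)*(2.7694 - z - 1.1183)^2
FOC: (2*4 + 3.0)*z = 2 + 3.0*(2.7694 - 1.1183)
z^{k+1} = 0.6321
Step 3: u-update.
u^{k+1} = -1.1183 + 2.7694 - 0.6321 = 1.019
Step 4: Primal residual = |2.7694 - 0.6321| = 2.1373


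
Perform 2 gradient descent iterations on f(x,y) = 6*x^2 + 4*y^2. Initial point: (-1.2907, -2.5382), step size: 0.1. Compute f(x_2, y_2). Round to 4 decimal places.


Gradient descent on f(x,y) = 6*x^2 + 4*y^2.
Starting point: (-1.2907, -2.5382), alpha = 0.1
Step 1: grad_x = 2*6*-1.2907 = -15.4884, grad_y = 2*4*-2.5382 = -20.3056
  x_1 = -1.2907 - 0.1*-15.4884 = 0.2581
  y_1 = -2.5382 - 0.1*-20.3056 = -0.5076
Step 2: grad_x = 2*6*0.2581 = 3.0977, grad_y = 2*4*-0.5076 = -4.0611
  x_2 = 0.2581 - 0.1*3.0977 = -0.0516
  y_2 = -0.5076 - 0.1*-4.0611 = -0.1015
f(-0.0516, -0.1015) = 6*(-0.0516)^2 + 4*(-0.1015)^2 = 0.0572


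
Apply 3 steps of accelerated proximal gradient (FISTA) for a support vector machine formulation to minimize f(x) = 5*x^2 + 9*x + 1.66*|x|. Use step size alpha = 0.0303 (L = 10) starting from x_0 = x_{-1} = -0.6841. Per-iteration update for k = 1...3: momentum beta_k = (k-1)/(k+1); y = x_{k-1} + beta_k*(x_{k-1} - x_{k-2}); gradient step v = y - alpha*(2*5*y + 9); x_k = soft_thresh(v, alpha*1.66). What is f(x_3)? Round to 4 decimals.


FISTA on f(x) = 5*x^2 + 9*x + 1.66*|x|
L = 10, alpha = 0.0303
Iteration 1: beta = 0.0, y = -0.6841 + 0.0*(-0.6841 + 0.6841) = -0.6841
  grad(y) = 2.159, v = y - alpha*grad = -0.7495
  prox(v) = soft_thresh(-0.7495, 0.0503) = -0.6992
Iteration 2: beta = 0.3333, y = -0.6992 + 0.3333*(-0.6992 + 0.6841) = -0.7043
  grad(y) = 1.9574, v = y - alpha*grad = -0.7636
  prox(v) = soft_thresh(-0.7636, 0.0503) = -0.7133
Iteration 3: beta = 0.5, y = -0.7133 + 0.5*(-0.7133 + 0.6992) = -0.7203
  grad(y) = 1.797, v = y - alpha*grad = -0.7747
  prox(v) = soft_thresh(-0.7747, 0.0503) = -0.7244
f(x_3) = 5*(-0.7244)^2 + 9*(-0.7244) + 1.66*|-0.7244| = -2.6933


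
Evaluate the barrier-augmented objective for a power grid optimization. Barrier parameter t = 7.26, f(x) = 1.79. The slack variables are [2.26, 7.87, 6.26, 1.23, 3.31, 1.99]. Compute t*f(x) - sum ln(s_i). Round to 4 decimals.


Step 1: Compute log-barrier.
ln values: [0.8154, 2.0631, 1.8342, 0.207, 1.1969, 0.6881]
phi = -(0.8154 + 2.0631 + 1.8342 + 0.207 + 1.1969 + 0.6881) = -6.8047
Step 2: Compute augmented objective.
t*f(x) = 7.26*1.79 = 12.9954
Total = 12.9954 - 6.8047 = 6.1907


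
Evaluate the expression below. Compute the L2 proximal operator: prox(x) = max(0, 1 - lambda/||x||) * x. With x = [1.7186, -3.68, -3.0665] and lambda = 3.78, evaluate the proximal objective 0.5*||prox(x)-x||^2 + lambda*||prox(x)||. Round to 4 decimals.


Step 1: Compute ||x||.
||x|| = 5.0891
Step 2: Compute scaling factor.
scale = max(0, 1 - 3.78/5.0891) = 0.2572
Step 3: prox(x) = [0.4421, -0.9467, -0.7888]
||prox(x)|| = 1.3091
Step 4: Proximal objective.
0.5*||prox-x||^2 = 7.1442
lambda*||prox|| = 4.9484
Total = 12.0928


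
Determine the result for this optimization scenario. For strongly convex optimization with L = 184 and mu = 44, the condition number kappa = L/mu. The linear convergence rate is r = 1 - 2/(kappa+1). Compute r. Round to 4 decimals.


Step 1: Compute the condition number.
kappa = L/mu = 184/44 = 4.1818
Step 2: Compute the convergence rate.
r = 1 - 2/(kappa + 1) = 1 - 2*mu/(L + mu) = (L - mu)/(L + mu) = 140/228 = 0.614


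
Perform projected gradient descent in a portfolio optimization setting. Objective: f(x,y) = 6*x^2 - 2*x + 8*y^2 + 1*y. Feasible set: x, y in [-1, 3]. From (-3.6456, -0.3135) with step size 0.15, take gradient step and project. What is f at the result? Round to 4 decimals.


Step 1: Compute gradient at (-3.6456, -0.3135).
grad_x = 2*6*-3.6456 - 2 = -45.7472
grad_y = 2*8*-0.3135 + 1 = -4.016
Step 2: Gradient step.
x_raw = -3.6456 - 0.15*-45.7472 = 3.2165
y_raw = -0.3135 - 0.15*-4.016 = 0.2889
Step 3: Project onto [-1, 3].
x_proj = clip(3.2165) = 3.0
y_proj = clip(0.2889) = 0.2889
Step 4: Evaluate f.
f(3.0, 0.2889) = 48.9566


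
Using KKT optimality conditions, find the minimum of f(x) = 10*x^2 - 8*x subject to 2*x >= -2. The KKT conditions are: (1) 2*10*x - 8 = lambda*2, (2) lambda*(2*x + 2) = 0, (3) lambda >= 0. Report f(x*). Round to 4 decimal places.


Step 1: Try lambda = 0 (constraint inactive).
Stationarity: 2*10*x - 8 = 0
x* = 8/(2*10) = 0.4
Check constraint: 2*0.4 = 0.8 >= -2 -- satisfied.
Step 2: Compute optimal value.
f(x*) = 10*0.4^2 - 8*0.4 = -1.6


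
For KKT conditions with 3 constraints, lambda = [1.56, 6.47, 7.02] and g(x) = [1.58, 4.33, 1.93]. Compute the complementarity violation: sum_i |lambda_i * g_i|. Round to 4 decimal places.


KKT complementary slackness check:
lambda_1 * g_1 = 1.56 * 1.58 = 2.4648
lambda_2 * g_2 = 6.47 * 4.33 = 28.0151
lambda_3 * g_3 = 7.02 * 1.93 = 13.5486
Total violation = 2.4648 + 28.0151 + 13.5486 = 44.0285


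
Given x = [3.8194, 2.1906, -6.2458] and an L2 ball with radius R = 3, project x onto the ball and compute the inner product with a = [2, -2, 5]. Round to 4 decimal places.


Step 1: Compute ||x|| (intermediates to 6 decimals).
||x|| = sqrt(3.8194^2 + 2.1906^2 + (-6.2458)^2) = 7.641764
Step 2: Project.
Since ||x|| > R, scale = R/||x|| = 3/7.641764 = 0.39258, proj(x) = scale * x
proj(x) = [1.49942, 0.859986, -2.451976]
Step 3: Dot product.
a^T * proj(x) = 2*1.49942 - 2*0.859986 + 5*(-2.451976) = -10.981


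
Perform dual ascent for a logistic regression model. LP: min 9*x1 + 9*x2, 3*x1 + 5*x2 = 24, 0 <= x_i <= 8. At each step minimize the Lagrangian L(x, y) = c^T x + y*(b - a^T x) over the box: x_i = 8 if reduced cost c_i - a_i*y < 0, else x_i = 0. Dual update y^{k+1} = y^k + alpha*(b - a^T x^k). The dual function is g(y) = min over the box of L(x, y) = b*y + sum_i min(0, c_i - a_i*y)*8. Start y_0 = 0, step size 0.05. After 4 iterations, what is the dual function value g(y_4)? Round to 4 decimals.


Dual ascent for LP: min 9*x1 + 9*x2, 3*x1 + 5*x2 = 24, 0 <= x_i <= 8
Step 1: y^k = 0.0, reduced costs: (9.0, 9.0)
  x^k = (0.0, 0.0), subgradient = b - a^T x = 24.0
  y^{k+1} = 0.0 + 0.05*24.0 = 1.2
Step 2: y^k = 1.2, reduced costs: (5.4, 3.0)
  x^k = (0.0, 0.0), subgradient = b - a^T x = 24.0
  y^{k+1} = 1.2 + 0.05*24.0 = 2.4
Step 3: y^k = 2.4, reduced costs: (1.8, -3.0)
  x^k = (0.0, 8.0), subgradient = b - a^T x = -16.0
  y^{k+1} = 2.4 + 0.05*-16.0 = 1.6
Step 4: y^k = 1.6, reduced costs: (4.2, 1.0)
  x^k = (0.0, 0.0), subgradient = b - a^T x = 24.0
  y^{k+1} = 1.6 + 0.05*24.0 = 2.8
Dual objective at y_4 = 2.8: reduced costs (0.6, -5.0), box minimizer x = (0.0, 8.0)
g(y_4) = b*y + (c1 - a1*y)*x1 + (c2 - a2*y)*x2 = 24*2.8 + 0.6*0.0 + (-5.0)*8.0 = 67.2 + 0.0 - 40.0 = 27.2


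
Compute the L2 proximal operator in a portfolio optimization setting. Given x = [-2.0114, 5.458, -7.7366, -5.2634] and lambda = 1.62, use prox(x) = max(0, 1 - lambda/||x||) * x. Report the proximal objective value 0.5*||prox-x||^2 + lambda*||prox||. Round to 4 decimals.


Step 1: Compute ||x||.
||x|| = 11.0179
Step 2: Compute scaling factor.
scale = max(0, 1 - 1.62/11.0179) = 0.853
Step 3: prox(x) = [-1.7157, 4.6555, -6.5991, -4.4895]
||prox(x)|| = 9.3979
Step 4: Proximal objective.
0.5*||prox-x||^2 = 1.3122
lambda*||prox|| = 15.2246
Total = 16.5368


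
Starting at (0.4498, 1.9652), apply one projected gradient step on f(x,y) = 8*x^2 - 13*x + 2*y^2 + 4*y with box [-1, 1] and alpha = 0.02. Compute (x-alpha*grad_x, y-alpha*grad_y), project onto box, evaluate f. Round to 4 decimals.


Step 1: Compute gradient at (0.4498, 1.9652).
grad_x = 2*8*0.4498 - 13 = -5.8032
grad_y = 2*2*1.9652 + 4 = 11.8608
Step 2: Gradient step.
x_raw = 0.4498 - 0.02*-5.8032 = 0.5659
y_raw = 1.9652 - 0.02*11.8608 = 1.728
Step 3: Project onto [-1, 1].
x_proj = clip(0.5659) = 0.5659
y_proj = clip(1.728) = 1.0
Step 4: Evaluate f.
f(0.5659, 1.0) = 1.2054


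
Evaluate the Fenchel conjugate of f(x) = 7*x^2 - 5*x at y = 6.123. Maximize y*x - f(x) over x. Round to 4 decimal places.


f*(y) = sup_x {y*x - a*x^2 - b*x} = sup_x {(y-b)*x - a*x^2}
FOC: (y - b) - 2a*x = 0 => x* = (y - b)/(2a)
x* = (6.123 + 5)/(2*7) = 0.7945
f*(6.123) = (y-b)^2/(4a) = (6.123 + 5)^2/(4*7)
= 123.7211/28 = 4.4186


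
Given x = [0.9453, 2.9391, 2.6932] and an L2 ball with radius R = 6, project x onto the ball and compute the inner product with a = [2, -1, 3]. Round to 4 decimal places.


Step 1: Compute ||x|| (intermediates to 6 decimals).
||x|| = sqrt(0.9453^2 + 2.9391^2 + 2.6932^2) = 4.096978
Step 2: Project.
Since ||x|| <= R, proj = x (no scaling needed).
proj(x) = [0.9453, 2.9391, 2.6932]
Step 3: Dot product.
a^T * proj(x) = 2*0.9453 - 1*2.9391 + 3*2.6932 = 7.0311


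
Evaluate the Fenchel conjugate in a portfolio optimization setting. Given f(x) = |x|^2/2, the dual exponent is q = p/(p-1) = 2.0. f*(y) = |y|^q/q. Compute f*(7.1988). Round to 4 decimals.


The conjugate exponent q satisfies 1/p + 1/q = 1.
p = 2, so q = 2/(2 - 1) = 2.0
|y|^q = 7.1988^2.0 = 51.8227
f*(7.1988) = 51.8227 / 2.0 = 25.9114


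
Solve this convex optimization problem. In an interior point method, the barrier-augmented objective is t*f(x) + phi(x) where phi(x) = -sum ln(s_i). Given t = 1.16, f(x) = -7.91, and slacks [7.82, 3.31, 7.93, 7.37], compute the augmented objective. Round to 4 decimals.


Step 1: Compute log-barrier.
ln values: [2.0567, 1.1969, 2.0707, 1.9974]
phi = -(2.0567 + 1.1969 + 2.0707 + 1.9974) = -7.3217
Step 2: Compute augmented objective.
t*f(x) = 1.16*-7.91 = -9.1756
Total = -9.1756 - 7.3217 = -16.4973


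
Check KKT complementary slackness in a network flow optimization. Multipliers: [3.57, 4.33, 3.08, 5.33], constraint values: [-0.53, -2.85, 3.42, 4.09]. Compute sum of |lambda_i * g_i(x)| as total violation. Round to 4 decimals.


KKT complementary slackness check:
lambda_1 * g_1 = 3.57 * -0.53 = -1.8921
lambda_2 * g_2 = 4.33 * -2.85 = -12.3405
lambda_3 * g_3 = 3.08 * 3.42 = 10.5336
lambda_4 * g_4 = 5.33 * 4.09 = 21.7997
Total violation = 1.8921 + 12.3405 + 10.5336 + 21.7997 = 46.5659


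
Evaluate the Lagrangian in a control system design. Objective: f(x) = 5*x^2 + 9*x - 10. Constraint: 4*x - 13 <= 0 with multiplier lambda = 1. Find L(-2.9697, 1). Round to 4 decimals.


Step 1: Evaluate f(x).
f(-2.9697) = 5*(-2.9697)^2 + 9*(-2.9697) - 10 = 7.3683
Step 2: Evaluate g(x).
g(-2.9697) = 4*-2.9697 - 13 = -24.8788
Step 3: Compute Lagrangian.
L = 7.3683 + 1*-24.8788 = -17.5105


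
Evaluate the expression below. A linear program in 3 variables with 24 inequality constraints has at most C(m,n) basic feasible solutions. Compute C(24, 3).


Each vertex corresponds to some choice of n active constraints out of m, so the number of vertices is at most C(m, n) = m! / (n!(m-n)!).
m = 24, n = 3
Numerator: 24 * 23 * 22
Denominator: 3! = 6
C(24, 3) = 2024


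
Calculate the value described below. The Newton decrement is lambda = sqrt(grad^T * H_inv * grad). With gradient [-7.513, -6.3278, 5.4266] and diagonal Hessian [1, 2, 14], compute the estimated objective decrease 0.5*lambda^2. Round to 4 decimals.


Step 1: H is diagonal, so H^(-1) * g = [-7.513, -3.1639, 0.3876].
Step 2: g^T H^(-1) g = sum_i g_i^2 / H_ii
  = (-7.513)^2/1 + (-6.3278)^2/2 + (5.4266)^2/14
  = 56.4452 + 20.0205 + 2.1034 = 78.5691
Step 3: Objective decrease = 0.5 * g^T H^(-1) g = 39.2846


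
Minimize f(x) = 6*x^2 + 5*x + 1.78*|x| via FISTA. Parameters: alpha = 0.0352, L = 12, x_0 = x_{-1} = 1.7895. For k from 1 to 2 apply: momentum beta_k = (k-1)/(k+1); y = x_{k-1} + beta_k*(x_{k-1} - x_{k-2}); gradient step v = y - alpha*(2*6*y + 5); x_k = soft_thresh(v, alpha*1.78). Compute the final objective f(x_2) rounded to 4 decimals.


FISTA on f(x) = 6*x^2 + 5*x + 1.78*|x|
L = 12, alpha = 0.0352
Iteration 1: beta = 0.0, y = 1.7895 + 0.0*(1.7895 - 1.7895) = 1.7895
  grad(y) = 26.474, v = y - alpha*grad = 0.8576
  prox(v) = soft_thresh(0.8576, 0.0627) = 0.795
Iteration 2: beta = 0.3333, y = 0.795 + 0.3333*(0.795 - 1.7895) = 0.4634
  grad(y) = 10.5613, v = y - alpha*grad = 0.0917
  prox(v) = soft_thresh(0.0917, 0.0627) = 0.029
f(x_2) = 6*0.029^2 + 5*0.029 + 1.78*|0.029| = 0.2019


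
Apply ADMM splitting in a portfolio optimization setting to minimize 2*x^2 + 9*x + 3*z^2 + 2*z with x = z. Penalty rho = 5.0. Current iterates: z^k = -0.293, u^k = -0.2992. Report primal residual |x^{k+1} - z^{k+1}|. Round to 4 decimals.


ADMM iteration with rho = 5.0, z^k = -0.293, u^k = -0.2992
Step 1: x-update.
Minimize 2*x^2 + 9*x + (5.0/2)*(x + 0.293 - 0.2992)^2
FOC: (2*2 + 5.0)*x = -9 + 5.0*(-0.293 + 0.2992)
x^{k+1} = -0.9966
Step 2: z-update.
Minimize 3*z^2 + 2*z + (5.0/2)*(-0.9966 - z - 0.2992)^2
FOC: (2*3 + 5.0)*z = -2 + 5.0*(-0.9966 - 0.2992)
z^{k+1} = -0.7708
Step 3: u-update.
u^{k+1} = -0.2992 - 0.9966 + 0.7708 = -0.525
Step 4: Primal residual = |-0.9966 + 0.7708| = 0.2258


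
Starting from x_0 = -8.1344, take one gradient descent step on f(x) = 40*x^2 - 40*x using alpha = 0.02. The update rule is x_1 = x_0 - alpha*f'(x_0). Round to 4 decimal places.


We compute the gradient at x_0 and apply the update.
f'(x) = 80*x - 40
f'(-8.1344) = 80*-8.1344 - 40 = -690.752
x_1 = -8.1344 - 0.02*-690.752 = 5.6806


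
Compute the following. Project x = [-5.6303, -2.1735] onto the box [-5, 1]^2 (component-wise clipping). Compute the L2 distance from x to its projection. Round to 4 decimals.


Project each component onto [-5, 1].
clip(-5.6303) = -5.0, clip(-2.1735) = -2.1735
Projection = [-5.0, -2.1735]
Squared diffs: [0.3973, 0.0]
Distance = sqrt(0.3973) = 0.6303


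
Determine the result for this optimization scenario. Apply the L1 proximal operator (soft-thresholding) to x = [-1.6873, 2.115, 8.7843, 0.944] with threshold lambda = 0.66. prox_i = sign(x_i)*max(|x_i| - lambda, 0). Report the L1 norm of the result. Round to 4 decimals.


Soft-thresholding with lambda = 0.66:
prox(-1.6873) = sign(-1.6873)*max(|-1.6873| - 0.66, 0) = -1.0273
prox(2.115) = sign(2.115)*max(|2.115| - 0.66, 0) = 1.455
prox(8.7843) = sign(8.7843)*max(|8.7843| - 0.66, 0) = 8.1243
prox(0.944) = sign(0.944)*max(|0.944| - 0.66, 0) = 0.284
prox(x) = [-1.0273, 1.455, 8.1243, 0.284]
||prox(x)||_1 = 1.0273 + 1.455 + 8.1243 + 0.284 = 10.8906


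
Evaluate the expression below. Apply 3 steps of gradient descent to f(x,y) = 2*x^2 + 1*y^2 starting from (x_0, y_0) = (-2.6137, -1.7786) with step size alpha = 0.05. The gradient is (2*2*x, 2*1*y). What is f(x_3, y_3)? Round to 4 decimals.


Gradient descent on f(x,y) = 2*x^2 + 1*y^2.
Starting point: (-2.6137, -1.7786), alpha = 0.05
Step 1: grad_x = 2*2*-2.6137 = -10.4548, grad_y = 2*1*-1.7786 = -3.5572
  x_1 = -2.6137 - 0.05*-10.4548 = -2.091
  y_1 = -1.7786 - 0.05*-3.5572 = -1.6007
Step 2: grad_x = 2*2*-2.091 = -8.3638, grad_y = 2*1*-1.6007 = -3.2015
  x_2 = -2.091 - 0.05*-8.3638 = -1.6728
  y_2 = -1.6007 - 0.05*-3.2015 = -1.4407
Step 3: grad_x = 2*2*-1.6728 = -6.6911, grad_y = 2*1*-1.4407 = -2.8813
  x_3 = -1.6728 - 0.05*-6.6911 = -1.3382
  y_3 = -1.4407 - 0.05*-2.8813 = -1.2966
f(-1.3382, -1.2966) = 2*(-1.3382)^2 + 1*(-1.2966)^2 = 5.2628


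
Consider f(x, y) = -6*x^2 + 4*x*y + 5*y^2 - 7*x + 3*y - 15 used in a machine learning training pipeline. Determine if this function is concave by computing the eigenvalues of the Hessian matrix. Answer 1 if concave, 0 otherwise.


The Hessian of f(x,y) = -6*x^2 + 4*x*y + 5*y^2 - 7*x + 3*y - 15 is:
H = [[-12, 4], [4, 10]]
Trace = -12 + 10 = -2
Determinant = -12*10 - (4)^2 = -136
Discriminant = (-2)^2 - 4*-136 = 548.0
Eigenvalues: lambda_1 = -12.7047, lambda_2 = 10.7047
The function is not concave.

0


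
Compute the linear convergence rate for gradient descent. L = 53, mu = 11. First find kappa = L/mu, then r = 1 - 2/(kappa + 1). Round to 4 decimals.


Step 1: Compute the condition number.
kappa = L/mu = 53/11 = 4.8182
Step 2: Compute the convergence rate.
r = 1 - 2/(kappa + 1) = 1 - 2*mu/(L + mu) = (L - mu)/(L + mu) = 42/64 = 0.6563


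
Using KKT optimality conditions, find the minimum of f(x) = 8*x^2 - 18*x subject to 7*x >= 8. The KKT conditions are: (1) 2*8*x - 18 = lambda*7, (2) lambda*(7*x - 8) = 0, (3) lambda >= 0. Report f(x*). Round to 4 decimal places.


Step 1: Try lambda = 0 (constraint inactive).
x_unc = 18/(2*8) = 1.125
Check: 7*1.125 = 7.875 < 8 -- violated!
Step 2: Constraint must be active: 7*x = 8
x* = 8/7 = 1.1429 (rounded; the exact value 8/7 is used below)
lambda = (2*8*(8/7) - 18)/7 = 0.0408
Step 3: Compute optimal value.
f(x*) = 8*(8/7)^2 - 18*(8/7) = -10.1224


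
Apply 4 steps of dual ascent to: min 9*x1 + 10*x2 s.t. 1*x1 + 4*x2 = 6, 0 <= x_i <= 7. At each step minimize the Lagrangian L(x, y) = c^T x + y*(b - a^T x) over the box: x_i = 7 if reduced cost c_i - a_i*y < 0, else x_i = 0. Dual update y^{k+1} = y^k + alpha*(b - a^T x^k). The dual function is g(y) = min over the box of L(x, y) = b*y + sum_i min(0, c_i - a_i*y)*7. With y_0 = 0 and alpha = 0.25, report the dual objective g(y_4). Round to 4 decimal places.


Dual ascent for LP: min 9*x1 + 10*x2, 1*x1 + 4*x2 = 6, 0 <= x_i <= 7
Step 1: y^k = 0.0, reduced costs: (9.0, 10.0)
  x^k = (0.0, 0.0), subgradient = b - a^T x = 6.0
  y^{k+1} = 0.0 + 0.25*6.0 = 1.5
Step 2: y^k = 1.5, reduced costs: (7.5, 4.0)
  x^k = (0.0, 0.0), subgradient = b - a^T x = 6.0
  y^{k+1} = 1.5 + 0.25*6.0 = 3.0
Step 3: y^k = 3.0, reduced costs: (6.0, -2.0)
  x^k = (0.0, 7.0), subgradient = b - a^T x = -22.0
  y^{k+1} = 3.0 + 0.25*-22.0 = -2.5
Step 4: y^k = -2.5, reduced costs: (11.5, 20.0)
  x^k = (0.0, 0.0), subgradient = b - a^T x = 6.0
  y^{k+1} = -2.5 + 0.25*6.0 = -1.0
Dual objective at y_4 = -1.0: reduced costs (10.0, 14.0), box minimizer x = (0.0, 0.0)
g(y_4) = b*y + (c1 - a1*y)*x1 + (c2 - a2*y)*x2 = 6*(-1.0) + 10.0*0.0 + 14.0*0.0 = -6.0 + 0.0 + 0.0 = -6.0


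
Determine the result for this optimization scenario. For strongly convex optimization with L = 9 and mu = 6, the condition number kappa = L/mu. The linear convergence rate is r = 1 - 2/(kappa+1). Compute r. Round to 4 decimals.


Step 1: Compute the condition number.
kappa = L/mu = 9/6 = 1.5
Step 2: Compute the convergence rate.
r = 1 - 2/(kappa + 1) = 1 - 2*mu/(L + mu) = (L - mu)/(L + mu) = 3/15 = 0.2


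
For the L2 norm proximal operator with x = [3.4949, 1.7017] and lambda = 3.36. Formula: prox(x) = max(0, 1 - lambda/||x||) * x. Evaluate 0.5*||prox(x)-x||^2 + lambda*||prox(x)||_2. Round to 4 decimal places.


Step 1: Compute ||x||.
||x|| = 3.8872
Step 2: Compute scaling factor.
scale = max(0, 1 - 3.36/3.8872) = 0.1356
Step 3: prox(x) = [0.474, 0.2308]
||prox(x)|| = 0.5272
Step 4: Proximal objective.
0.5*||prox-x||^2 = 5.6448
lambda*||prox|| = 1.7714
Total = 7.4161


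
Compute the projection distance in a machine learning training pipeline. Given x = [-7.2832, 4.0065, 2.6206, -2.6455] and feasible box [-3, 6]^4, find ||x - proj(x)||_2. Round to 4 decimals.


Project each component onto [-3, 6].
clip(-7.2832) = -3.0, clip(4.0065) = 4.0065, clip(2.6206) = 2.6206, clip(-2.6455) = -2.6455
Projection = [-3.0, 4.0065, 2.6206, -2.6455]
Squared diffs: [18.3458, 0.0, 0.0, 0.0]
Distance = sqrt(18.3458) = 4.2832


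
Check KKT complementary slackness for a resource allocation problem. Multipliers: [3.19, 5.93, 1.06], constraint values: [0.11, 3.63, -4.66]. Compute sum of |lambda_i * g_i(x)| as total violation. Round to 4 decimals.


KKT complementary slackness check:
lambda_1 * g_1 = 3.19 * 0.11 = 0.3509
lambda_2 * g_2 = 5.93 * 3.63 = 21.5259
lambda_3 * g_3 = 1.06 * -4.66 = -4.9396
Total violation = 0.3509 + 21.5259 + 4.9396 = 26.8164


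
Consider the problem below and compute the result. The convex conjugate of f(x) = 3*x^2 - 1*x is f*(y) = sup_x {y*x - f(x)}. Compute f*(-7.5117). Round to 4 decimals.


f*(y) = sup_x {y*x - a*x^2 - b*x} = sup_x {(y-b)*x - a*x^2}
FOC: (y - b) - 2a*x = 0 => x* = (y - b)/(2a)
x* = (-7.5117 + 1)/(2*3) = -1.0853
f*(-7.5117) = (y-b)^2/(4a) = (-7.5117 + 1)^2/(4*3)
= 42.4022/12 = 3.5335


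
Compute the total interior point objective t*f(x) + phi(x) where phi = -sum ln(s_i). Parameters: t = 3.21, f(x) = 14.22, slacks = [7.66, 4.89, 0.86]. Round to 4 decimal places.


Step 1: Compute log-barrier.
ln values: [2.036, 1.5872, -0.1508]
phi = -(2.036 + 1.5872 - 0.1508) = -3.4724
Step 2: Compute augmented objective.
t*f(x) = 3.21*14.22 = 45.6462
Total = 45.6462 - 3.4724 = 42.1738


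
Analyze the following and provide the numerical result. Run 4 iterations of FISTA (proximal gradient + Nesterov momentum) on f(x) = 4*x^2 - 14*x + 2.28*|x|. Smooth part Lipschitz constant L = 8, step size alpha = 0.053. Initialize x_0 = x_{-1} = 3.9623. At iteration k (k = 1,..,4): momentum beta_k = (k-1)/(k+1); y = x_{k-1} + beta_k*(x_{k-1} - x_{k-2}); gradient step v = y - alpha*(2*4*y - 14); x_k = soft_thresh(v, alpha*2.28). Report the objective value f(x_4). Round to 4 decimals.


FISTA on f(x) = 4*x^2 - 14*x + 2.28*|x|
L = 8, alpha = 0.053
Iteration 1: beta = 0.0, y = 3.9623 + 0.0*(3.9623 - 3.9623) = 3.9623
  grad(y) = 17.6984, v = y - alpha*grad = 3.0243
  prox(v) = soft_thresh(3.0243, 0.1208) = 2.9034
Iteration 2: beta = 0.3333, y = 2.9034 + 0.3333*(2.9034 - 3.9623) = 2.5505
  grad(y) = 6.4039, v = y - alpha*grad = 2.2111
  prox(v) = soft_thresh(2.2111, 0.1208) = 2.0902
Iteration 3: beta = 0.5, y = 2.0902 + 0.5*(2.0902 - 2.9034) = 1.6836
  grad(y) = -0.5309, v = y - alpha*grad = 1.7118
  prox(v) = soft_thresh(1.7118, 0.1208) = 1.5909
Iteration 4: beta = 0.6, y = 1.5909 + 0.6*(1.5909 - 2.0902) = 1.2914
  grad(y) = -3.6692, v = y - alpha*grad = 1.4858
  prox(v) = soft_thresh(1.4858, 0.1208) = 1.365
f(x_4) = 4*1.365^2 - 14*1.365 + 2.28*|1.365| = -8.5449
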